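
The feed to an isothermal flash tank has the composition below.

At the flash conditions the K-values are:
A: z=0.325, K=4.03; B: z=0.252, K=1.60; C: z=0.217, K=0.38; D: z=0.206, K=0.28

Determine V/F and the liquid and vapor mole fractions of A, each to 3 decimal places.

V/F = 0.585, x_A = 0.117, y_A = 0.473

Rachford–Rice: g(V/F) = Σ zᵢ(Kᵢ−1)/(1+V/F(Kᵢ−1)) = 0.
g(0) = ΣzᵢKᵢ − 1 = 0.853 and g(1) = 1 − Σzᵢ/Kᵢ = -0.545, so a root lies in (0, 1).
Newton–Raphson from V/F = 0.5:
  V/F = 0.500: g = 0.0811, g' = -0.961 → V/F = 0.584
  V/F = 0.584: g = 0.0003, g' = -0.962 → V/F = 0.585
Converged at V/F = 0.585.
Compositions from xᵢ = zᵢ/(1+V/F(Kᵢ−1)), yᵢ = Kᵢxᵢ:
  A: x = 0.117, y = 0.473
  B: x = 0.187, y = 0.298
  C: x = 0.340, y = 0.129
  D: x = 0.356, y = 0.100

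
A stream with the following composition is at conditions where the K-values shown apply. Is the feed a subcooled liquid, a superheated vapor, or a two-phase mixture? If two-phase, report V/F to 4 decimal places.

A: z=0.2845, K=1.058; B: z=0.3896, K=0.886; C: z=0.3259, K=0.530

subcooled liquid

ΣzᵢKᵢ = 0.8189; Σzᵢ/Kᵢ = 1.3235.
Since ΣzᵢKᵢ < 1 the mixture is below its bubble point — single liquid phase.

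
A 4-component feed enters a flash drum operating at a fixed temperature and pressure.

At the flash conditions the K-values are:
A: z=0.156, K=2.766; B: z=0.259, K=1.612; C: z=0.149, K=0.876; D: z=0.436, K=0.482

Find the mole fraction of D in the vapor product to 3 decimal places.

y_D = 0.259

Rachford–Rice: g(V/F) = Σ zᵢ(Kᵢ−1)/(1+V/F(Kᵢ−1)) = 0.
Feasibility: ΣzᵢKᵢ = 1.190, Σzᵢ/Kᵢ = 1.292 — both > 1, two phases present.
Newton–Raphson from V/F = 0.5:
  V/F = 0.500: g = -0.0568, g' = -0.410 → V/F = 0.361
  V/F = 0.361: g = 0.0008, g' = -0.426 → V/F = 0.363
Converged at V/F = 0.363.
Compositions from xᵢ = zᵢ/(1+V/F(Kᵢ−1)), yᵢ = Kᵢxᵢ:
  A: x = 0.095, y = 0.263
  B: x = 0.212, y = 0.342
  C: x = 0.156, y = 0.137
  D: x = 0.537, y = 0.259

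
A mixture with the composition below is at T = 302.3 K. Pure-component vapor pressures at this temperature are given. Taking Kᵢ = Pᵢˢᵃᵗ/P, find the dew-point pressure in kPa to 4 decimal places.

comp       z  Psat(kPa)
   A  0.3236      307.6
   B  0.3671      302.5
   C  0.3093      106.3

Pdew = 193.2270 kPa

At the dew point ψ → 1, so Σzᵢ/Kᵢ = 1 with Kᵢ = Pᵢˢᵃᵗ/P ⇒ 1/P = Σzᵢ/Pᵢˢᵃᵗ.
1/P = 0.3236/307.6 + 0.3671/302.5 + 0.3093/106.3 = 0.0051753 ⇒ P = 193.2270 kPa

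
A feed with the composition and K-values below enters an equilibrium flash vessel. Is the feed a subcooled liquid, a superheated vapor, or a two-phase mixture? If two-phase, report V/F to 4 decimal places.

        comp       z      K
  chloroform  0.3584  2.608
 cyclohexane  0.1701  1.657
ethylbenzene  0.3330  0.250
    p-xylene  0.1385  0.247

ΣzᵢKᵢ = 1.3340; Σzᵢ/Kᵢ = 2.1328.
Both exceed 1, so a two-phase solution exists.
Material balance + equilibrium reduce to Σ zᵢ(Kᵢ−1)/(1+ψ(Kᵢ−1)) = 0.
Newton iteration, ψ⁰ = 0.38:
  ψ = 0.3800: g = -0.04824, g' = -0.9246 → ψ = 0.3278
  ψ = 0.3278: g = -0.00032, g' = -0.9149 → ψ = 0.3275
Converged at ψ = 0.3275.

two-phase, V/F = 0.3275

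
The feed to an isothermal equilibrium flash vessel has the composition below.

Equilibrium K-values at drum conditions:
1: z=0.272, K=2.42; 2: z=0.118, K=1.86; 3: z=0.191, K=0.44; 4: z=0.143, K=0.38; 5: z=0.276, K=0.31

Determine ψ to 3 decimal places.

Material balance + equilibrium reduce to Σ zᵢ(Kᵢ−1)/(1+ψ(Kᵢ−1)) = 0.
Check two-phase: ΣzᵢKᵢ = 1.102 > 1 and Σzᵢ/Kᵢ = 1.877 > 1, so g(0) = 0.102 > 0 and g(1) = -0.877 < 0.
Newton–Raphson from ψ = 0.5:
  ψ = 0.500: g = -0.2710, g' = -0.768 → ψ = 0.147
  ψ = 0.147: g = -0.0164, g' = -0.745 → ψ = 0.125
Converged at ψ = 0.125.

ψ = 0.125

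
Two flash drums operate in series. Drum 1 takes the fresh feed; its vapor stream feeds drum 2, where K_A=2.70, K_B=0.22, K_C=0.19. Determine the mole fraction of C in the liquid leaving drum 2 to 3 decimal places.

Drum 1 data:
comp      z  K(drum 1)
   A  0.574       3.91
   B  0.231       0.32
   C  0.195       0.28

x_C (drum 2) = 0.310

Drum 1:
Newton iteration, ψ₁⁰ = 0.5:
  ψ₁ = 0.500: g = 0.2230, g' = -1.298 → ψ₁ = 0.672
  ψ₁ = 0.672: g = 0.0042, g' = -1.298 → ψ₁ = 0.675
Converged at ψ₁ = 0.675.
Drum-1 compositions:
  A: x = 0.194, y = 0.757
  B: x = 0.427, y = 0.137
  C: x = 0.379, y = 0.106
Drum-2 feed = drum-1 vapor: z₂ = (0.7571, 0.1366, 0.1062).
Drum 2:
Rachford–Rice: g(ψ₂) = Σ zᵢ(Kᵢ−1)/(1+ψ₂(Kᵢ−1)) = 0.
g(0) = ΣzᵢKᵢ − 1 = 1.095 and g(1) = 1 − Σzᵢ/Kᵢ = -0.461, so a root lies in (0, 1).
Newton iteration, ψ₂⁰ = 0.5:
  ψ₂ = 0.500: g = 0.3764, g' = -1.060 → ψ₂ = 0.855
  ψ₂ = 0.855: g = -0.0757, g' = -1.852 → ψ₂ = 0.814
  ψ₂ = 0.814: g = -0.0052, g' = -1.611 → ψ₂ = 0.811
Converged at ψ₂ = 0.811.
  A: x = 0.318, y = 0.859
  B: x = 0.372, y = 0.082
  C: x = 0.310, y = 0.059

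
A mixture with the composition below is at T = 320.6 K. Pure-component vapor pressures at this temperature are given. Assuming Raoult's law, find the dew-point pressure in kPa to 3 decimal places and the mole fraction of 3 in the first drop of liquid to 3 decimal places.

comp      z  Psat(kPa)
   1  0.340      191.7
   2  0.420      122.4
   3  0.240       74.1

At the dew point ψ → 1, so Σzᵢ/Kᵢ = 1 with Kᵢ = Pᵢˢᵃᵗ/P ⇒ 1/P = Σzᵢ/Pᵢˢᵃᵗ.
1/P = 0.340/191.7 + 0.420/122.4 + 0.240/74.1 = 0.008444 ⇒ P = 118.429 kPa
xᵢ = zᵢP/Pᵢˢᵃᵗ ⇒ x_3 = 0.240·118.429/74.1 = 0.384

Pdew = 118.429 kPa, x_3 = 0.384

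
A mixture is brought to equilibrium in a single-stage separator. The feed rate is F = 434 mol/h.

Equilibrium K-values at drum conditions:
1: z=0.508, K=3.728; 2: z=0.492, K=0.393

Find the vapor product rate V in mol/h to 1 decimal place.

Material balance + equilibrium reduce to Σ zᵢ(Kᵢ−1)/(1+ψ(Kᵢ−1)) = 0.
Feasibility: ΣzᵢKᵢ = 2.087, Σzᵢ/Kᵢ = 1.388 — both > 1, two phases present.
Iterate (Newton) starting at ψ = 0.38:
  ψ = 0.380: g = 0.2923, g' = -1.218 → ψ = 0.620
  ψ = 0.620: g = 0.0360, g' = -0.988 → ψ = 0.656
  ψ = 0.656: g = 0.0001, g' = -0.986 → ψ = 0.657
Converged at ψ = 0.657.
Then V = ψ·F = 0.6566·434 = 284.9 mol/h and L = F − V = 149.1 mol/h.

V = 284.9 mol/h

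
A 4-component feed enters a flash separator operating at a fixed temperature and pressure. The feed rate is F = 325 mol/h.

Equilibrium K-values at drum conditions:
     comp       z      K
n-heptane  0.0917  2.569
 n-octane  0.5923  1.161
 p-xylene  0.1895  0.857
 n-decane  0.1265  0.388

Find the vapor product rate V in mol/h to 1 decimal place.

Material balance + equilibrium reduce to Σ zᵢ(Kᵢ−1)/(1+V/F(Kᵢ−1)) = 0.
Feasibility: ΣzᵢKᵢ = 1.1347, Σzᵢ/Kᵢ = 1.0930 — both > 1, two phases present.
Iterate (Newton) starting at V/F = 0.51:
  V/F = 0.5100: g = 0.02627, g' = -0.1874 → V/F = 0.6502
  V/F = 0.6502: g = -0.00091, g' = -0.2033 → V/F = 0.6457
Converged at V/F = 0.6457.
Then V = V/F·F = 0.6457·325 = 209.8 mol/h and L = F − V = 115.2 mol/h.

V = 209.8 mol/h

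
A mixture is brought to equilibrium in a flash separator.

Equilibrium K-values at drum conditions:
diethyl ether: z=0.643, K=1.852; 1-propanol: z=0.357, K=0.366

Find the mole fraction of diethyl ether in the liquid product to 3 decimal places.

x_diethyl ether = 0.427

Material balance + equilibrium reduce to Σ zᵢ(Kᵢ−1)/(1+V/F(Kᵢ−1)) = 0.
Feasibility: ΣzᵢKᵢ = 1.321, Σzᵢ/Kᵢ = 1.323 — both > 1, two phases present.
Newton iteration, V/F⁰ = 0.53:
  V/F = 0.530: g = 0.0365, g' = -0.547 → V/F = 0.597
  V/F = 0.597: g = -0.0009, g' = -0.576 → V/F = 0.595
Converged at V/F = 0.595.
Compositions from xᵢ = zᵢ/(1+V/F(Kᵢ−1)), yᵢ = Kᵢxᵢ:
  diethyl ether: x = 0.427, y = 0.790
  1-propanol: x = 0.573, y = 0.210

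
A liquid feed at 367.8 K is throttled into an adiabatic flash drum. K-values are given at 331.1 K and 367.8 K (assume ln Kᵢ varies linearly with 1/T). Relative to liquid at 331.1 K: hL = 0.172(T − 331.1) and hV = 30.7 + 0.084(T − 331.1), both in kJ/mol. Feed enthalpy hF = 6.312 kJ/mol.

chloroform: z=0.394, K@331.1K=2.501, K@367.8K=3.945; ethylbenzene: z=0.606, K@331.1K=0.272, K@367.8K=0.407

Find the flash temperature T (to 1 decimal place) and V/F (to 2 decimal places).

Adiabatic flash: solve Rachford–Rice at each trial T, then check hF = ψ·hV(T) + (1−ψ)·hL(T).
  T = 331.1 K: K = (2.501, 0.272), RR gives ψ = 0.137, H_out = 4.221 kJ/mol
  T = 367.8 K: K = (3.945, 0.407), RR gives ψ = 0.459, H_out = 18.912 kJ/mol
  T = 349.5 K: K = (3.181, 0.336), RR gives ψ = 0.316, H_out = 12.351 kJ/mol
  T = 340.3 K: K = (2.830, 0.303), RR gives ψ = 0.234, H_out = 8.588 kJ/mol
  T = 335.7 K: K = (2.663, 0.287), RR gives ψ = 0.188, H_out = 6.501 kJ/mol
  T = 333.4 K: K = (2.581, 0.280), RR gives ψ = 0.164, H_out = 5.388 kJ/mol
Linear interpolation between T = 333.4 (H_out = 5.388) and T = 335.7 (H_out = 6.501) on hF = 6.312 gives T ≈ 335.3 K, at which ψ = 0.18.

T = 335.3 K, V/F = 0.18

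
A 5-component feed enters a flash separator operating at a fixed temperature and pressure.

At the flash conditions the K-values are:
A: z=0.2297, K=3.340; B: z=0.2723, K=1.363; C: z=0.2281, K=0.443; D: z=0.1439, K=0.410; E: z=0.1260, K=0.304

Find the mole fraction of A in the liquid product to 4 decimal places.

Rachford–Rice: g(V/F) = Σ zᵢ(Kᵢ−1)/(1+V/F(Kᵢ−1)) = 0.
g(0) = ΣzᵢKᵢ − 1 = 0.3367 and g(1) = 1 − Σzᵢ/Kᵢ = -0.5489, so a root lies in (0, 1).
Newton iteration, V/F⁰ = 0.37:
  V/F = 0.3700: g = -0.01154, g' = -0.6942 → V/F = 0.3534
  V/F = 0.3534: g = 0.00006, g' = -0.7020 → V/F = 0.3535
Converged at V/F = 0.3535.
Compositions from xᵢ = zᵢ/(1+V/F(Kᵢ−1)), yᵢ = Kᵢxᵢ:
  A: x = 0.1257, y = 0.4199
  B: x = 0.2413, y = 0.3289
  C: x = 0.2840, y = 0.1258
  D: x = 0.1818, y = 0.0745
  E: x = 0.1671, y = 0.0508

x_A = 0.1257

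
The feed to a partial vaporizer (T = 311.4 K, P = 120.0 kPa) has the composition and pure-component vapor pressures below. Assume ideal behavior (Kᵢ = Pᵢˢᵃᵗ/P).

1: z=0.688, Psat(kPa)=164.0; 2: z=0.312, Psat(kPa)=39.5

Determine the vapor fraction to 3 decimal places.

Raoult's law: Kᵢ = Pᵢˢᵃᵗ/P = Pᵢˢᵃᵗ/120.0.
  K_1 = 164.0/120.0 = 1.36667, K_2 = 39.5/120.0 = 0.32917
Binary case is linear: z₁(K₁−1)(1+ψ(K₂−1)) + z₂(K₂−1)(1+ψ(K₁−1)) = 0
⇒ ψ = [z₁(K₁−1)+z₂(K₂−1)] / [−(K₁−1)(K₂−1)] = 0.0430/0.2460 = 0.175

ψ = 0.175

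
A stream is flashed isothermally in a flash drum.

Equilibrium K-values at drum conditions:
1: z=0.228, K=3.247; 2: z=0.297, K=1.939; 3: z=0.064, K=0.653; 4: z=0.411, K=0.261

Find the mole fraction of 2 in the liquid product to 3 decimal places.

Material balance + equilibrium reduce to Σ zᵢ(Kᵢ−1)/(1+β(Kᵢ−1)) = 0.
Check two-phase: ΣzᵢKᵢ = 1.465 > 1 and Σzᵢ/Kᵢ = 1.896 > 1, so g(0) = 0.465 > 0 and g(1) = -0.896 < 0.
Newton iteration, β⁰ = 0.69:
  β = 0.690: g = -0.2788, g' = -1.221 → β = 0.462
  β = 0.462: g = -0.0415, g' = -0.933 → β = 0.417
Converged at β = 0.417.
Compositions from xᵢ = zᵢ/(1+β(Kᵢ−1)), yᵢ = Kᵢxᵢ:
  1: x = 0.118, y = 0.382
  2: x = 0.213, y = 0.414
  3: x = 0.075, y = 0.049
  4: x = 0.594, y = 0.155

x_2 = 0.213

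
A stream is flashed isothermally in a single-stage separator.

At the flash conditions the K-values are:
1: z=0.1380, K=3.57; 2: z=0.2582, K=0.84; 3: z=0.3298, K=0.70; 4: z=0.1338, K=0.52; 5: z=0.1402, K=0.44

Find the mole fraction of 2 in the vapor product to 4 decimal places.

y_2 = 0.2198

Newton iteration, V/F⁰ = 0.33:
  V/F = 0.3300: g = -0.13414, g' = -0.4205 → V/F = 0.0110
  V/F = 0.0110: g = 0.06072, g' = -0.9743 → V/F = 0.0733
  V/F = 0.0733: g = 0.00704, g' = -0.7642 → V/F = 0.0825
  V/F = 0.0825: g = 0.00011, g' = -0.7402 → V/F = 0.0827
Converged at V/F = 0.0827.
Compositions from xᵢ = zᵢ/(1+V/F(Kᵢ−1)), yᵢ = Kᵢxᵢ:
  1: x = 0.1138, y = 0.4063
  2: x = 0.2617, y = 0.2198
  3: x = 0.3382, y = 0.2367
  4: x = 0.1393, y = 0.0725
  5: x = 0.1470, y = 0.0647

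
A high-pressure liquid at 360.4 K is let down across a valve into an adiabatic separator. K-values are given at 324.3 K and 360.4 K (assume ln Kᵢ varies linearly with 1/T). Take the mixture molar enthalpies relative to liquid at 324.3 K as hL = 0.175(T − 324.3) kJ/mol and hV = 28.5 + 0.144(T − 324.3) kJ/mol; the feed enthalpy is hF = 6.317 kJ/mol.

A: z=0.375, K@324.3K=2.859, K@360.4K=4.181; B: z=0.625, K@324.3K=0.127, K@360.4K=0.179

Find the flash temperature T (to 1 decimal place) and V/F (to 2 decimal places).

T = 335.1 K, V/F = 0.16

Adiabatic flash: solve Rachford–Rice at each trial T, then check hF = ψ·hV(T) + (1−ψ)·hL(T).
  T = 324.3 K: K = (2.859, 0.127), RR gives ψ = 0.093, H_out = 2.661 kJ/mol
  T = 360.4 K: K = (4.181, 0.179), RR gives ψ = 0.260, H_out = 13.444 kJ/mol
  T = 342.4 K: K = (3.494, 0.152), RR gives ψ = 0.192, H_out = 8.524 kJ/mol
  T = 333.4 K: K = (3.171, 0.139), RR gives ψ = 0.148, H_out = 5.765 kJ/mol
  T = 337.9 K: K = (3.331, 0.146), RR gives ψ = 0.171, H_out = 7.177 kJ/mol
  T = 335.6 K: K = (3.249, 0.143), RR gives ψ = 0.159, H_out = 6.464 kJ/mol
Linear interpolation between T = 333.4 (H_out = 5.765) and T = 335.6 (H_out = 6.464) on hF = 6.317 gives T ≈ 335.1 K, at which ψ = 0.16.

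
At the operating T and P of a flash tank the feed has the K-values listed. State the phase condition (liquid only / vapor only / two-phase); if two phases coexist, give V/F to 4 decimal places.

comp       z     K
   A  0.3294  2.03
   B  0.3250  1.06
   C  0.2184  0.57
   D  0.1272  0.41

ΣzᵢKᵢ = 1.1898; Σzᵢ/Kᵢ = 1.1623.
Both exceed 1, so a two-phase solution exists.
Newton iteration, ψ⁰ = 0.55:
  ψ = 0.5500: g = 0.00136, g' = -0.3098 → ψ = 0.5544
Converged at ψ = 0.5544.

two-phase, V/F = 0.5544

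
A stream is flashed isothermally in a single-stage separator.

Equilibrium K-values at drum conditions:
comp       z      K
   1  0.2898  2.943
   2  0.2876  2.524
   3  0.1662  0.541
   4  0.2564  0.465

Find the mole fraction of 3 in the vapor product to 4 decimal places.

y_3 = 0.1523

Material balance + equilibrium reduce to Σ zᵢ(Kᵢ−1)/(1+ψ(Kᵢ−1)) = 0.
Feasibility: ΣzᵢKᵢ = 1.7879, Σzᵢ/Kᵢ = 1.0710 — both > 1, two phases present.
Newton iteration, ψ⁰ = 0.5:
  ψ = 0.5000: g = 0.24809, g' = -0.6924 → ψ = 0.8583
  ψ = 0.8583: g = 0.02145, g' = -0.6254 → ψ = 0.8926
  ψ = 0.8926: g = -0.00017, g' = -0.6356 → ψ = 0.8923
Converged at ψ = 0.8923.
Compositions from xᵢ = zᵢ/(1+ψ(Kᵢ−1)), yᵢ = Kᵢxᵢ:
  1: x = 0.1060, y = 0.3120
  2: x = 0.1219, y = 0.3076
  3: x = 0.2815, y = 0.1523
  4: x = 0.4906, y = 0.2281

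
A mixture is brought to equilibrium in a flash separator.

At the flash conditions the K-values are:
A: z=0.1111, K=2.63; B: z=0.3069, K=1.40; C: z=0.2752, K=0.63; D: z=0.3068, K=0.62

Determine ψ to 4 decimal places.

Rachford–Rice: g(ψ) = Σ zᵢ(Kᵢ−1)/(1+ψ(Kᵢ−1)) = 0.
g(0) = ΣzᵢKᵢ − 1 = 0.0854 and g(1) = 1 − Σzᵢ/Kᵢ = -0.1931, so a root lies in (0, 1).
Iterate (Newton) starting at ψ = 0.57:
  ψ = 0.5700: g = -0.08401, g' = -0.2446 → ψ = 0.2265
  ψ = 0.2265: g = 0.00613, g' = -0.2967 → ψ = 0.2471
  ψ = 0.2471: g = 0.00007, g' = -0.2903 → ψ = 0.2474
Converged at ψ = 0.2474.

ψ = 0.2474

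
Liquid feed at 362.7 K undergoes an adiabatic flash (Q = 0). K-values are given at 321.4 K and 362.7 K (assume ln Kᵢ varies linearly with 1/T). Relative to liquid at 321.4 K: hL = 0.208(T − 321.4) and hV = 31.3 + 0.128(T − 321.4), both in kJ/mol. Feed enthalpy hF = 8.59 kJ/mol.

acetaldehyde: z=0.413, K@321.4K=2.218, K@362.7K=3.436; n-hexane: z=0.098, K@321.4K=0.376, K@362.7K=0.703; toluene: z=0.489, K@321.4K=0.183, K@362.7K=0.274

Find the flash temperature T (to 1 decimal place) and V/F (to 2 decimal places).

Adiabatic flash: solve Rachford–Rice at each trial T, then check hF = ψ·hV(T) + (1−ψ)·hL(T).
  T = 321.4 K: K = (2.218, 0.376, 0.183), RR gives ψ = 0.044, H_out = 1.382 kJ/mol
  T = 362.7 K: K = (3.436, 0.703, 0.274), RR gives ψ = 0.379, H_out = 19.214 kJ/mol
  T = 342.0 K: K = (2.796, 0.524, 0.227), RR gives ψ = 0.241, H_out = 11.432 kJ/mol
  T = 331.7 K: K = (2.499, 0.446, 0.204), RR gives ψ = 0.154, H_out = 6.842 kJ/mol
  T = 336.9 K: K = (2.647, 0.484, 0.215), RR gives ψ = 0.200, H_out = 9.243 kJ/mol
  T = 334.3 K: K = (2.573, 0.465, 0.210), RR gives ψ = 0.178, H_out = 8.067 kJ/mol
  T = 335.6 K: K = (2.610, 0.474, 0.213), RR gives ψ = 0.189, H_out = 8.660 kJ/mol
Linear interpolation between T = 334.3 (H_out = 8.067) and T = 335.6 (H_out = 8.660) on hF = 8.59 gives T ≈ 335.4 K, at which ψ = 0.19.

T = 335.4 K, V/F = 0.19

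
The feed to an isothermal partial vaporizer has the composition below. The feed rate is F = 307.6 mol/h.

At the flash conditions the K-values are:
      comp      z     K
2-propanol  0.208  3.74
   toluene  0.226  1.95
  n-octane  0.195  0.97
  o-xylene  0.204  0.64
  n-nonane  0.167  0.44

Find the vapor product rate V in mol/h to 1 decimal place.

V = 261.2 mol/h

Rachford–Rice: g(ψ) = Σ zᵢ(Kᵢ−1)/(1+ψ(Kᵢ−1)) = 0.
Check two-phase: ΣzᵢKᵢ = 1.612 > 1 and Σzᵢ/Kᵢ = 1.071 > 1, so g(0) = 0.612 > 0 and g(1) = -0.071 < 0.
Iterate (Newton) starting at ψ = 0.67:
  ψ = 0.670: g = 0.0797, g' = -0.451 → ψ = 0.847
  ψ = 0.847: g = 0.0011, g' = -0.449 → ψ = 0.849
Converged at ψ = 0.849.
Then V = ψ·F = 0.8493·307.6 = 261.2 mol/h and L = F − V = 46.4 mol/h.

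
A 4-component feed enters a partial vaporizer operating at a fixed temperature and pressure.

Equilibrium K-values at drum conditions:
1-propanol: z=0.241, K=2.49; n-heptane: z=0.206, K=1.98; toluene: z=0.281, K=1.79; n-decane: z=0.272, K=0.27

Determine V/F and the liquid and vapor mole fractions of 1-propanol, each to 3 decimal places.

V/F = 0.736, x_1-propanol = 0.115, y_1-propanol = 0.286

Material balance + equilibrium reduce to Σ zᵢ(Kᵢ−1)/(1+V/F(Kᵢ−1)) = 0.
Feasibility: ΣzᵢKᵢ = 1.584, Σzᵢ/Kᵢ = 1.365 — both > 1, two phases present.
Newton iteration, V/F⁰ = 0.5:
  V/F = 0.500: g = 0.1877, g' = -0.714 → V/F = 0.763
  V/F = 0.763: g = -0.0259, g' = -0.988 → V/F = 0.737
  V/F = 0.737: g = -0.0007, g' = -0.937 → V/F = 0.736
Converged at V/F = 0.736.
Compositions from xᵢ = zᵢ/(1+V/F(Kᵢ−1)), yᵢ = Kᵢxᵢ:
  1-propanol: x = 0.115, y = 0.286
  n-heptane: x = 0.120, y = 0.237
  toluene: x = 0.178, y = 0.318
  n-decane: x = 0.588, y = 0.159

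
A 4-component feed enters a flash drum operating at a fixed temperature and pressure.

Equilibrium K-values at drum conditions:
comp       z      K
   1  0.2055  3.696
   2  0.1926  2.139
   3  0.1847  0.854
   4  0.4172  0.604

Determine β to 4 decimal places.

Material balance + equilibrium reduce to Σ zᵢ(Kᵢ−1)/(1+β(Kᵢ−1)) = 0.
g(0) = ΣzᵢKᵢ − 1 = 0.5812 and g(1) = 1 − Σzᵢ/Kᵢ = -0.0526, so a root lies in (0, 1).
Iterate (Newton) starting at β = 0.58:
  β = 0.5800: g = 0.10428, g' = -0.4328 → β = 0.8209
  β = 0.8209: g = 0.01036, g' = -0.3601 → β = 0.8497
  β = 0.8497: g = 0.00006, g' = -0.3562 → β = 0.8499
Converged at β = 0.8499.

β = 0.8499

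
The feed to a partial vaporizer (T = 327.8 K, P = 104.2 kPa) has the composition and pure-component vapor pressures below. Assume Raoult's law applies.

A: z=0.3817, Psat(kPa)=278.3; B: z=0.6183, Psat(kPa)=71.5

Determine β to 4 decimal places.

β = 0.8462

Raoult's law: Kᵢ = Pᵢˢᵃᵗ/P = Pᵢˢᵃᵗ/104.2.
  K_A = 278.3/104.2 = 2.670825, K_B = 71.5/104.2 = 0.686180
Let β = V/F and solve Σ zᵢ(Kᵢ−1)/(1+β(Kᵢ−1)) = 0.
g(0) = ΣzᵢKᵢ − 1 = 0.4437 and g(1) = 1 − Σzᵢ/Kᵢ = -0.0440, so a root lies in (0, 1).
Iterate (Newton) starting at β = 0.63:
  β = 0.6300: g = 0.06885, g' = -0.3475 → β = 0.8281
  β = 0.8281: g = 0.00538, g' = -0.2987 → β = 0.8462
Converged at β = 0.8462.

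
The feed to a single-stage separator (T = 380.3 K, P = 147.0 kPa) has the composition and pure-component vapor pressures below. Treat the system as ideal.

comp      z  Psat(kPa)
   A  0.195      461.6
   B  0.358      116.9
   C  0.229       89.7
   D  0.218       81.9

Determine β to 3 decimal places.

β = 0.225

Raoult's law: Kᵢ = Pᵢˢᵃᵗ/P = Pᵢˢᵃᵗ/147.0.
  K_A = 461.6/147.0 = 3.14014, K_B = 116.9/147.0 = 0.79524, K_C = 89.7/147.0 = 0.61020, K_D = 81.9/147.0 = 0.55714
Newton–Raphson from β = 0.6:
  β = 0.600: g = -0.1489, g' = -0.329 → β = 0.148
  β = 0.148: g = 0.0433, g' = -0.619 → β = 0.218
  β = 0.218: g = 0.0035, g' = -0.526 → β = 0.225
Converged at β = 0.225.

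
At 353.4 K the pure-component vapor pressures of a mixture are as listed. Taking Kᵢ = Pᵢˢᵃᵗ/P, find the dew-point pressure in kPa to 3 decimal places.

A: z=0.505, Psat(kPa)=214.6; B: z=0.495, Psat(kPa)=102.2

At the dew point ψ → 1, so Σzᵢ/Kᵢ = 1 with Kᵢ = Pᵢˢᵃᵗ/P ⇒ 1/P = Σzᵢ/Pᵢˢᵃᵗ.
1/P = 0.505/214.6 + 0.495/102.2 = 0.007197 ⇒ P = 138.953 kPa

Pdew = 138.953 kPa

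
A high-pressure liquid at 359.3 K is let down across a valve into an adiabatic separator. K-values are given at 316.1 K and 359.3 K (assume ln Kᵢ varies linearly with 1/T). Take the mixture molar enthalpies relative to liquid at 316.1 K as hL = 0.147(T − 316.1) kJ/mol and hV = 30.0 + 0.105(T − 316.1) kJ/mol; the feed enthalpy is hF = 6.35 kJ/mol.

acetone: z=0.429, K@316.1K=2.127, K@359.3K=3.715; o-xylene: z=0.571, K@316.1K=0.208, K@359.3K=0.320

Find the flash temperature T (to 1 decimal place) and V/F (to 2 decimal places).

T = 326.1 K, V/F = 0.17

Adiabatic flash: solve Rachford–Rice at each trial T, then check hF = ψ·hV(T) + (1−ψ)·hL(T).
  T = 316.1 K: K = (2.127, 0.208), RR gives ψ = 0.035, H_out = 1.050 kJ/mol
  T = 359.3 K: K = (3.715, 0.320), RR gives ψ = 0.421, H_out = 18.204 kJ/mol
  T = 337.7 K: K = (2.862, 0.262), RR gives ψ = 0.274, H_out = 11.154 kJ/mol
  T = 326.9 K: K = (2.479, 0.234), RR gives ψ = 0.174, H_out = 6.733 kJ/mol
  T = 321.5 K: K = (2.299, 0.221), RR gives ψ = 0.111, H_out = 4.104 kJ/mol
  T = 324.2 K: K = (2.388, 0.227), RR gives ψ = 0.144, H_out = 5.463 kJ/mol
  T = 325.5 K: K = (2.432, 0.231), RR gives ψ = 0.159, H_out = 6.085 kJ/mol
Linear interpolation between T = 325.5 (H_out = 6.085) and T = 326.9 (H_out = 6.733) on hF = 6.35 gives T ≈ 326.1 K, at which ψ = 0.17.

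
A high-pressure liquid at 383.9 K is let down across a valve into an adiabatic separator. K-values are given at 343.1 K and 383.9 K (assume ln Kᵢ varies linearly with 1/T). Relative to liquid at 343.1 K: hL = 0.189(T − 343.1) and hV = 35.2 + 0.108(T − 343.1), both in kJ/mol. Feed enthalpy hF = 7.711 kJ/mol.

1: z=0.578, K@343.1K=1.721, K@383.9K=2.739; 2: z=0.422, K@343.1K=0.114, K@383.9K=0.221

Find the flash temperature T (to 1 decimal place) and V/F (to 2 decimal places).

T = 350.2 K, V/F = 0.18

Adiabatic flash: solve Rachford–Rice at each trial T, then check hF = ψ·hV(T) + (1−ψ)·hL(T).
  T = 343.1 K: K = (1.721, 0.114), RR gives ψ = 0.067, H_out = 2.361 kJ/mol
  T = 383.9 K: K = (2.739, 0.221), RR gives ψ = 0.499, H_out = 23.637 kJ/mol
  T = 363.5 K: K = (2.200, 0.162), RR gives ψ = 0.338, H_out = 15.185 kJ/mol
  T = 353.3 K: K = (1.953, 0.136), RR gives ψ = 0.226, H_out = 9.707 kJ/mol
  T = 348.2 K: K = (1.835, 0.125), RR gives ψ = 0.155, H_out = 6.356 kJ/mol
  T = 350.8 K: K = (1.894, 0.131), RR gives ψ = 0.193, H_out = 8.130 kJ/mol
  T = 349.5 K: K = (1.864, 0.128), RR gives ψ = 0.175, H_out = 7.262 kJ/mol
Linear interpolation between T = 349.5 (H_out = 7.262) and T = 350.8 (H_out = 8.130) on hF = 7.711 gives T ≈ 350.2 K, at which ψ = 0.18.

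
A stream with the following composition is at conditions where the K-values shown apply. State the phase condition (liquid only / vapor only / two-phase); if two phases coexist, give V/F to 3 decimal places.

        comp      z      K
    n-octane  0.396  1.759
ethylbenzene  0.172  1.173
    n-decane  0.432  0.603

two-phase, V/F = 0.636

ΣzᵢKᵢ = 1.159; Σzᵢ/Kᵢ = 1.088.
Both exceed 1, so a two-phase solution exists.
Material balance + equilibrium reduce to Σ zᵢ(Kᵢ−1)/(1+ψ(Kᵢ−1)) = 0.
Newton iteration, ψ⁰ = 0.62:
  ψ = 0.620: g = 0.0038, g' = -0.229 → ψ = 0.636
Converged at ψ = 0.636.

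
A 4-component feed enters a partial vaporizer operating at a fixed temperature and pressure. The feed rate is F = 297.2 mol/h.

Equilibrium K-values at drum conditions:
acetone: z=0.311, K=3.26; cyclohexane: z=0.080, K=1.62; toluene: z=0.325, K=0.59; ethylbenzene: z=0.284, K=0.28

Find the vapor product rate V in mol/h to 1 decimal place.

Iterate (Newton) starting at ψ = 0.5:
  ψ = 0.500: g = -0.1193, g' = -0.814 → ψ = 0.353
  ψ = 0.353: g = 0.0013, g' = -0.851 → ψ = 0.355
Converged at ψ = 0.355.
Then V = ψ·F = 0.3550·297.2 = 105.5 mol/h and L = F − V = 191.7 mol/h.

V = 105.5 mol/h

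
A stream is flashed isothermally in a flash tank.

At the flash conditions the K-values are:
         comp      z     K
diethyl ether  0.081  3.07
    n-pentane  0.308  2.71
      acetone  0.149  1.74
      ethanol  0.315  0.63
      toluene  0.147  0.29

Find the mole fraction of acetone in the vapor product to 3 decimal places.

y_acetone = 0.169

Newton–Raphson from V/F = 0.31:
  V/F = 0.310: g = 0.2706, g' = -0.744 → V/F = 0.674
  V/F = 0.674: g = 0.0331, g' = -0.640 → V/F = 0.725
  V/F = 0.725: g = -0.0006, g' = -0.665 → V/F = 0.724
Converged at V/F = 0.724.
Compositions from xᵢ = zᵢ/(1+V/F(Kᵢ−1)), yᵢ = Kᵢxᵢ:
  diethyl ether: x = 0.032, y = 0.099
  n-pentane: x = 0.138, y = 0.373
  acetone: x = 0.097, y = 0.169
  ethanol: x = 0.430, y = 0.271
  toluene: x = 0.303, y = 0.088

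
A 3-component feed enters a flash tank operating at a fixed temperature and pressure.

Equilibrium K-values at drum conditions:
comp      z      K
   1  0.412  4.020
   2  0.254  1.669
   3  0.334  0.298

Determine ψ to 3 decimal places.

ψ = 0.749

Let ψ = V/F and solve Σ zᵢ(Kᵢ−1)/(1+ψ(Kᵢ−1)) = 0.
Check two-phase: ΣzᵢKᵢ = 2.180 > 1 and Σzᵢ/Kᵢ = 1.375 > 1, so g(0) = 1.180 > 0 and g(1) = -0.375 < 0.
Newton–Raphson from ψ = 0.5:
  ψ = 0.500: g = 0.2618, g' = -1.051 → ψ = 0.749
Converged at ψ = 0.749.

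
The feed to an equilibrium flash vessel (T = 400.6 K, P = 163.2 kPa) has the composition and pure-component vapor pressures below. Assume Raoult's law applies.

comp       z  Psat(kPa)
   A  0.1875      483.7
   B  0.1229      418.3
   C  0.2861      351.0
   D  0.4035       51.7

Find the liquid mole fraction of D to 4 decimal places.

x_D = 0.6801

Raoult's law: Kᵢ = Pᵢˢᵃᵗ/P = Pᵢˢᵃᵗ/163.2.
  K_A = 483.7/163.2 = 2.963848, K_B = 418.3/163.2 = 2.563113, K_C = 351.0/163.2 = 2.150735, K_D = 51.7/163.2 = 0.316789
Material balance + equilibrium reduce to Σ zᵢ(Kᵢ−1)/(1+β(Kᵢ−1)) = 0.
Check two-phase: ΣzᵢKᵢ = 1.6139 > 1 and Σzᵢ/Kᵢ = 1.5180 > 1, so g(0) = 0.6139 > 0 and g(1) = -0.5180 < 0.
Iterate (Newton) starting at β = 0.5:
  β = 0.5000: g = 0.08390, g' = -0.8658 → β = 0.5969
  β = 0.5969: g = -0.00145, g' = -0.9038 → β = 0.5953
Converged at β = 0.5953.
Compositions from xᵢ = zᵢ/(1+β(Kᵢ−1)), yᵢ = Kᵢxᵢ:
  A: x = 0.0864, y = 0.2562
  B: x = 0.0637, y = 0.1632
  C: x = 0.1698, y = 0.3652
  D: x = 0.6801, y = 0.2154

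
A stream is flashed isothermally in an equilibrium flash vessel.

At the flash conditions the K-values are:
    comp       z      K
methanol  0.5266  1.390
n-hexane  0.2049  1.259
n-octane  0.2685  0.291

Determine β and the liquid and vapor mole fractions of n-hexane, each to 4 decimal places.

β = 0.2699, x_n-hexane = 0.1915, y_n-hexane = 0.2411

Newton iteration, β⁰ = 0.5:
  β = 0.5000: g = -0.07607, g' = -0.3908 → β = 0.3053
  β = 0.3053: g = -0.01027, g' = -0.2956 → β = 0.2706
  β = 0.2706: g = -0.00020, g' = -0.2842 → β = 0.2699
Converged at β = 0.2699.
Compositions from xᵢ = zᵢ/(1+β(Kᵢ−1)), yᵢ = Kᵢxᵢ:
  methanol: x = 0.4764, y = 0.6623
  n-hexane: x = 0.1915, y = 0.2411
  n-octane: x = 0.3320, y = 0.0966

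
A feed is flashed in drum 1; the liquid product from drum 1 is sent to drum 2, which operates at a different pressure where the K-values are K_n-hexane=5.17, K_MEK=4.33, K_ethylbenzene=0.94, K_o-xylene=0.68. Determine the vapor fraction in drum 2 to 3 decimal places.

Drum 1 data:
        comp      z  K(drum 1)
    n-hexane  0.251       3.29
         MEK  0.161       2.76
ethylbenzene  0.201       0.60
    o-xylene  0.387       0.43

Drum 1:
Rachford–Rice: g(ψ₁) = Σ zᵢ(Kᵢ−1)/(1+ψ₁(Kᵢ−1)) = 0.
Check two-phase: ΣzᵢKᵢ = 1.557 > 1 and Σzᵢ/Kᵢ = 1.370 > 1, so g(0) = 0.557 > 0 and g(1) = -0.370 < 0.
Newton iteration, ψ₁⁰ = 0.5:
  ψ₁ = 0.500: g = 0.0097, g' = -0.723 → ψ₁ = 0.513
Converged at ψ₁ = 0.513.
Drum-1 compositions:
  n-hexane: x = 0.115, y = 0.380
  MEK: x = 0.085, y = 0.233
  ethylbenzene: x = 0.253, y = 0.152
  o-xylene: x = 0.547, y = 0.235
Drum-2 feed = drum-1 liquid: z₂ = (0.1154, 0.0846, 0.2529, 0.5471).
Drum 2:
Rachford–Rice: g(ψ₂) = Σ zᵢ(Kᵢ−1)/(1+ψ₂(Kᵢ−1)) = 0.
Check two-phase: ΣzᵢKᵢ = 1.572 > 1 and Σzᵢ/Kᵢ = 1.116 > 1, so g(0) = 0.572 > 0 and g(1) = -0.116 < 0.
Iterate (Newton) starting at ψ₂ = 0.5:
  ψ₂ = 0.500: g = 0.0375, g' = -0.423 → ψ₂ = 0.589
  ψ₂ = 0.589: g = 0.0029, g' = -0.361 → ψ₂ = 0.597
Converged at ψ₂ = 0.597.
  n-hexane: x = 0.033, y = 0.171
  MEK: x = 0.028, y = 0.123
  ethylbenzene: x = 0.262, y = 0.247
  o-xylene: x = 0.676, y = 0.460

V/F (drum 2) = 0.597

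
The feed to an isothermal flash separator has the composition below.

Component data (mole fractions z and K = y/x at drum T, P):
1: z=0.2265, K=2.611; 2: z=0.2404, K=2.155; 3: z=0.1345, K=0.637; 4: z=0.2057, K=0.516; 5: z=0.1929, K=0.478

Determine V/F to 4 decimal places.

Rachford–Rice: g(V/F) = Σ zᵢ(Kᵢ−1)/(1+V/F(Kᵢ−1)) = 0.
Check two-phase: ΣzᵢKᵢ = 1.3935 > 1 and Σzᵢ/Kᵢ = 1.2116 > 1, so g(0) = 0.3935 > 0 and g(1) = -0.2116 < 0.
Iterate (Newton) starting at V/F = 0.5:
  V/F = 0.5000: g = 0.05086, g' = -0.5158 → V/F = 0.5986
  V/F = 0.5986: g = 0.00091, g' = -0.5001 → V/F = 0.6004
Converged at V/F = 0.6004.

V/F = 0.6004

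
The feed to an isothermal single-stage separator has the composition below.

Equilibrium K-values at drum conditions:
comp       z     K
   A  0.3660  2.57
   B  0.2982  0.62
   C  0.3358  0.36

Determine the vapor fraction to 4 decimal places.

Newton–Raphson from ψ = 0.5:
  ψ = 0.5000: g = -0.13403, g' = -0.6462 → ψ = 0.2926
  ψ = 0.2926: g = 0.00182, g' = -0.6863 → ψ = 0.2953
Converged at ψ = 0.2953.

ψ = 0.2953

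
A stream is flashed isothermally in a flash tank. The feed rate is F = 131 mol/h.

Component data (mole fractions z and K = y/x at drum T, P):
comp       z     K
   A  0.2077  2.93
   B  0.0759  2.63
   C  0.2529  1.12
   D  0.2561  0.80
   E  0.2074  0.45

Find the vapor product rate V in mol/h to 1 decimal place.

Let ψ = V/F and solve Σ zᵢ(Kᵢ−1)/(1+ψ(Kᵢ−1)) = 0.
g(0) = ΣzᵢKᵢ − 1 = 0.3896 and g(1) = 1 − Σzᵢ/Kᵢ = -0.1066, so a root lies in (0, 1).
Iterate (Newton) starting at ψ = 0.65:
  ψ = 0.6500: g = 0.02961, g' = -0.3684 → ψ = 0.7304
  ψ = 0.7304: g = 0.00010, g' = -0.3677 → ψ = 0.7306
Converged at ψ = 0.7306.
Then V = ψ·F = 0.7306·131 = 95.7 mol/h and L = F − V = 35.3 mol/h.

V = 95.7 mol/h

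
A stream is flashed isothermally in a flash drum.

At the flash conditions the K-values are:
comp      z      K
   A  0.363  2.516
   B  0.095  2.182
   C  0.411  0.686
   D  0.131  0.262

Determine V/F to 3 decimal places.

Rachford–Rice: g(V/F) = Σ zᵢ(Kᵢ−1)/(1+V/F(Kᵢ−1)) = 0.
Feasibility: ΣzᵢKᵢ = 1.437, Σzᵢ/Kᵢ = 1.287 — both > 1, two phases present.
Iterate (Newton) starting at V/F = 0.33:
  V/F = 0.330: g = 0.1758, g' = -0.614 → V/F = 0.616
  V/F = 0.616: g = 0.0122, g' = -0.570 → V/F = 0.638
  V/F = 0.638: g = -0.0001, g' = -0.577 → V/F = 0.637
Converged at V/F = 0.637.

V/F = 0.637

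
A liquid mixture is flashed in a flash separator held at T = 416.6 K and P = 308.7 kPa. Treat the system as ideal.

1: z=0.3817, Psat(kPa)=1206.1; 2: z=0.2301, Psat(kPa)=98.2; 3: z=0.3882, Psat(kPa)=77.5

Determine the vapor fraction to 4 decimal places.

Raoult's law: Kᵢ = Pᵢˢᵃᵗ/P = Pᵢˢᵃᵗ/308.7.
  K_1 = 1206.1/308.7 = 3.907029, K_2 = 98.2/308.7 = 0.318108, K_3 = 77.5/308.7 = 0.251053
Rachford–Rice: g(ψ) = Σ zᵢ(Kᵢ−1)/(1+ψ(Kᵢ−1)) = 0.
Check two-phase: ΣzᵢKᵢ = 1.6620 > 1 and Σzᵢ/Kᵢ = 2.3673 > 1, so g(0) = 0.6620 > 0 and g(1) = -1.3673 < 0.
Newton–Raphson from ψ = 0.51:
  ψ = 0.5100: g = -0.26403, g' = -1.3449 → ψ = 0.3137
  ψ = 0.3137: g = 0.00075, g' = -1.4276 → ψ = 0.3142
Converged at ψ = 0.3142.

ψ = 0.3142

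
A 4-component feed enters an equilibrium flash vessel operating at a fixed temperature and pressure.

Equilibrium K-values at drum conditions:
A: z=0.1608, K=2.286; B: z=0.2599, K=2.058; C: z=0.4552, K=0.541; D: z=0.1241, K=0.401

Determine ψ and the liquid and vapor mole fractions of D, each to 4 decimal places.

Let ψ = V/F and solve Σ zᵢ(Kᵢ−1)/(1+ψ(Kᵢ−1)) = 0.
Feasibility: ΣzᵢKᵢ = 1.1985, Σzᵢ/Kᵢ = 1.3475 — both > 1, two phases present.
Newton iteration, ψ⁰ = 0.33:
  ψ = 0.3300: g = 0.01011, g' = -0.4933 → ψ = 0.3505
  ψ = 0.3505: g = 0.00005, g' = -0.4887 → ψ = 0.3506
Converged at ψ = 0.3506.
Compositions from xᵢ = zᵢ/(1+ψ(Kᵢ−1)), yᵢ = Kᵢxᵢ:
  A: x = 0.1108, y = 0.2534
  B: x = 0.1896, y = 0.3902
  C: x = 0.5425, y = 0.2935
  D: x = 0.1571, y = 0.0630

ψ = 0.3506, x_D = 0.1571, y_D = 0.0630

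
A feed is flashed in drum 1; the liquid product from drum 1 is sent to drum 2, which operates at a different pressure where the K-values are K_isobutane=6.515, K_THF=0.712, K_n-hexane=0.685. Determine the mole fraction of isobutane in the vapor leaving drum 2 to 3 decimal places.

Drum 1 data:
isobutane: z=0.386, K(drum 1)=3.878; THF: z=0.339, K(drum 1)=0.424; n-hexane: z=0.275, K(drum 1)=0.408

y_isobutane (drum 2) = 0.336

Drum 1:
Material balance + equilibrium reduce to Σ zᵢ(Kᵢ−1)/(1+ψ₁(Kᵢ−1)) = 0.
Feasibility: ΣzᵢKᵢ = 1.753, Σzᵢ/Kᵢ = 1.573 — both > 1, two phases present.
Newton iteration, ψ₁⁰ = 0.61:
  ψ₁ = 0.610: g = -0.1527, g' = -0.925 → ψ₁ = 0.445
  ψ₁ = 0.445: g = 0.0037, g' = -0.996 → ψ₁ = 0.449
Converged at ψ₁ = 0.449.
Drum-1 compositions:
  isobutane: x = 0.168, y = 0.653
  THF: x = 0.457, y = 0.194
  n-hexane: x = 0.374, y = 0.153
Drum-2 feed = drum-1 liquid: z₂ = (0.1685, 0.4571, 0.3744).
Drum 2:
Rachford–Rice: g(ψ₂) = Σ zᵢ(Kᵢ−1)/(1+ψ₂(Kᵢ−1)) = 0.
g(0) = ΣzᵢKᵢ − 1 = 0.680 and g(1) = 1 − Σzᵢ/Kᵢ = -0.214, so a root lies in (0, 1).
Newton iteration, ψ₂⁰ = 0.52:
  ψ₂ = 0.520: g = -0.0556, g' = -0.448 → ψ₂ = 0.396
  ψ₂ = 0.396: g = 0.0086, g' = -0.603 → ψ₂ = 0.410
Converged at ψ₂ = 0.410.
  isobutane: x = 0.052, y = 0.336
  THF: x = 0.518, y = 0.369
  n-hexane: x = 0.430, y = 0.295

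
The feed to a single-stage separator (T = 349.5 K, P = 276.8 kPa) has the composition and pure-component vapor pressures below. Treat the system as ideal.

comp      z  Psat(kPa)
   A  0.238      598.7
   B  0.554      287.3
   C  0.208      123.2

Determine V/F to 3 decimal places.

V/F = 0.641

Raoult's law: Kᵢ = Pᵢˢᵃᵗ/P = Pᵢˢᵃᵗ/276.8.
  K_A = 598.7/276.8 = 2.16293, K_B = 287.3/276.8 = 1.03793, K_C = 123.2/276.8 = 0.44509
Iterate (Newton) starting at V/F = 0.5:
  V/F = 0.500: g = 0.0359, g' = -0.252 → V/F = 0.642
  V/F = 0.642: g = -0.0004, g' = -0.261 → V/F = 0.641
Converged at V/F = 0.641.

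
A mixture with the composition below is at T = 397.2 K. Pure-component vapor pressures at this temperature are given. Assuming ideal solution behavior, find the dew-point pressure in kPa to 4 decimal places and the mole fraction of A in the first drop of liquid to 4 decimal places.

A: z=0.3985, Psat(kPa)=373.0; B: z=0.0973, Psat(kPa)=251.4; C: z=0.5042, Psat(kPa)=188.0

At the dew point ψ → 1, so Σzᵢ/Kᵢ = 1 with Kᵢ = Pᵢˢᵃᵗ/P ⇒ 1/P = Σzᵢ/Pᵢˢᵃᵗ.
1/P = 0.3985/373.0 + 0.0973/251.4 + 0.5042/188.0 = 0.0041373 ⇒ P = 241.7028 kPa
xᵢ = zᵢP/Pᵢˢᵃᵗ ⇒ x_A = 0.3985·241.7028/373.0 = 0.2582

Pdew = 241.7028 kPa, x_A = 0.2582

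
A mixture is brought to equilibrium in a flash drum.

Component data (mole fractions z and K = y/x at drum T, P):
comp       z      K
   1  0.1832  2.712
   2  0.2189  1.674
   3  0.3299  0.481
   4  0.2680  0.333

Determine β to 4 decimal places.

β = 0.1489

Newton iteration, β⁰ = 0.41:
  β = 0.4100: g = -0.16366, g' = -0.6157 → β = 0.1442
  β = 0.1442: g = 0.00317, g' = -0.6778 → β = 0.1489
Converged at β = 0.1489.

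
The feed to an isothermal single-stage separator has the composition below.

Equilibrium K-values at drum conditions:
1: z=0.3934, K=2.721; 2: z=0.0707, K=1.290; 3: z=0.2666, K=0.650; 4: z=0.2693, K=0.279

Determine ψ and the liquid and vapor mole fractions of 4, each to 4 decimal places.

ψ = 0.4521, x_4 = 0.3995, y_4 = 0.1115

Rachford–Rice: g(ψ) = Σ zᵢ(Kᵢ−1)/(1+ψ(Kᵢ−1)) = 0.
g(0) = ΣzᵢKᵢ − 1 = 0.4101 and g(1) = 1 − Σzᵢ/Kᵢ = -0.5748, so a root lies in (0, 1).
Newton iteration, ψ⁰ = 0.58:
  ψ = 0.5800: g = -0.09442, g' = -0.7612 → ψ = 0.4560
  ψ = 0.4560: g = -0.00282, g' = -0.7274 → ψ = 0.4521
Converged at ψ = 0.4521.
Compositions from xᵢ = zᵢ/(1+ψ(Kᵢ−1)), yᵢ = Kᵢxᵢ:
  1: x = 0.2213, y = 0.6020
  2: x = 0.0625, y = 0.0806
  3: x = 0.3167, y = 0.2059
  4: x = 0.3995, y = 0.1115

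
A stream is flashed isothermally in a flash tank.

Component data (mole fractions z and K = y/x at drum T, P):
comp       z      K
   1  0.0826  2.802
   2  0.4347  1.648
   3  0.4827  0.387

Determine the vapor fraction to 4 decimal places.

ψ = 0.2414

Material balance + equilibrium reduce to Σ zᵢ(Kᵢ−1)/(1+ψ(Kᵢ−1)) = 0.
g(0) = ΣzᵢKᵢ − 1 = 0.1346 and g(1) = 1 − Σzᵢ/Kᵢ = -0.5405, so a root lies in (0, 1).
Iterate (Newton) starting at ψ = 0.5:
  ψ = 0.5000: g = -0.13562, g' = -0.5555 → ψ = 0.2559
  ψ = 0.2559: g = -0.00744, g' = -0.5151 → ψ = 0.2414
Converged at ψ = 0.2414.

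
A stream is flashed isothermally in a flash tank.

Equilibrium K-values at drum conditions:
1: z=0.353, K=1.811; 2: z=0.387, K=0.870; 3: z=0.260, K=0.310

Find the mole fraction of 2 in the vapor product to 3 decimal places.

Let β = V/F and solve Σ zᵢ(Kᵢ−1)/(1+β(Kᵢ−1)) = 0.
Feasibility: ΣzᵢKᵢ = 1.057, Σzᵢ/Kᵢ = 1.478 — both > 1, two phases present.
Newton–Raphson from β = 0.5:
  β = 0.500: g = -0.1240, g' = -0.414 → β = 0.200
  β = 0.200: g = -0.0135, g' = -0.345 → β = 0.161
Converged at β = 0.161.
Compositions from xᵢ = zᵢ/(1+β(Kᵢ−1)), yᵢ = Kᵢxᵢ:
  1: x = 0.312, y = 0.565
  2: x = 0.395, y = 0.344
  3: x = 0.293, y = 0.091

y_2 = 0.344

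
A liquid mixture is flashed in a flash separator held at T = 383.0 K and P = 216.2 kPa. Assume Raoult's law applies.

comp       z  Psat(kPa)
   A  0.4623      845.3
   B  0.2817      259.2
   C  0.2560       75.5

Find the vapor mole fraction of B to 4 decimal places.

y_B = 0.2856

Raoult's law: Kᵢ = Pᵢˢᵃᵗ/P = Pᵢˢᵃᵗ/216.2.
  K_A = 845.3/216.2 = 3.909806, K_B = 259.2/216.2 = 1.198890, K_C = 75.5/216.2 = 0.349214
Let ψ = V/F and solve Σ zᵢ(Kᵢ−1)/(1+ψ(Kᵢ−1)) = 0.
Check two-phase: ΣzᵢKᵢ = 2.2346 > 1 and Σzᵢ/Kᵢ = 1.0863 > 1, so g(0) = 1.2346 > 0 and g(1) = -0.0863 < 0.
Iterate (Newton) starting at ψ = 0.5:
  ψ = 0.5000: g = 0.35196, g' = -0.8970 → ψ = 0.8924
  ψ = 0.8924: g = 0.02421, g' = -0.9275 → ψ = 0.9185
  ψ = 0.9185: g = -0.00052, g' = -0.9682 → ψ = 0.9180
Converged at ψ = 0.9180.
Compositions from xᵢ = zᵢ/(1+ψ(Kᵢ−1)), yᵢ = Kᵢxᵢ:
  A: x = 0.1259, y = 0.4924
  B: x = 0.2382, y = 0.2856
  C: x = 0.6359, y = 0.2221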